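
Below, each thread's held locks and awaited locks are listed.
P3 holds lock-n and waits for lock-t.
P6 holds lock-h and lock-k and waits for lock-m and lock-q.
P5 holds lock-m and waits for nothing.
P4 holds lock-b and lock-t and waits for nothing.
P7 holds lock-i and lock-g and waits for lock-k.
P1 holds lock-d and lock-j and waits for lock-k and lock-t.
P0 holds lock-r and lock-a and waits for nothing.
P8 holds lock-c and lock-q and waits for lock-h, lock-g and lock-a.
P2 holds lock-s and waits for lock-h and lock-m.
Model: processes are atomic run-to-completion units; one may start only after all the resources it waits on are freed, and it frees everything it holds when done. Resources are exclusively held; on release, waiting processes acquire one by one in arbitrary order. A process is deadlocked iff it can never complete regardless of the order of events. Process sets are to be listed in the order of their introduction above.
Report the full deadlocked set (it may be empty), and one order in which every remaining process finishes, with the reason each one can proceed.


The deadlocked set is P6, P7, P1, P8 and P2.
Key observation: the loop P6 -> P8 -> P6 blocks itself forever; P7 is caught in further circular waits and P1 and P2 wait into the deadlock from upstream.
A valid finishing order for the others: P4, P0, P5, P3.
Verifying each step:
  P4: no waits; runs immediately, freeing lock-b and lock-t
  P0: no waits; runs immediately, freeing lock-r and lock-a
  P5: no waits; runs immediately, freeing lock-m
  P3 waits on lock-t — all released -> runs and releases lock-n


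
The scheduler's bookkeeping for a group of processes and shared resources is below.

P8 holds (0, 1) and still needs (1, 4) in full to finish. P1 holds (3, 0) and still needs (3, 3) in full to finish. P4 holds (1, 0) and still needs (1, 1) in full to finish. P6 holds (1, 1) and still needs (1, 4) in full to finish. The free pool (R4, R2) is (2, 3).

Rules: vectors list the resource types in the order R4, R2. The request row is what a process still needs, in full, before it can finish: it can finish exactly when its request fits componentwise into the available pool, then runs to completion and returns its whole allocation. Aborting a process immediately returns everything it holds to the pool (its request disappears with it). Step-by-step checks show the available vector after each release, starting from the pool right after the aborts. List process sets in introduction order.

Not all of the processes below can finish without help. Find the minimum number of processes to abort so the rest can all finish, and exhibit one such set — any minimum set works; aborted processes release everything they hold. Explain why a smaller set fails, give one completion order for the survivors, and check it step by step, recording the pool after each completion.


Abort P8.
Key observation: the deadlocked P6 becomes finishable only because P8 released (0, 1); it completes at step 3 below.
Minimality: the empty abort set fails — the state is deadlocked as it stands.
The survivors complete as P4, P1, P6. Check, step by step (starting from the post-abort pool):
  pool = (2, 4)
  run P4 (needs (1, 1), free (2, 4)); after release of (1, 0) the pool is (3, 4)
  run P1 (needs (3, 3), free (3, 4)); after release of (3, 0) the pool is (6, 4)
  run P6 (needs (1, 4), free (6, 4)); after release of (1, 1) the pool is (7, 5)


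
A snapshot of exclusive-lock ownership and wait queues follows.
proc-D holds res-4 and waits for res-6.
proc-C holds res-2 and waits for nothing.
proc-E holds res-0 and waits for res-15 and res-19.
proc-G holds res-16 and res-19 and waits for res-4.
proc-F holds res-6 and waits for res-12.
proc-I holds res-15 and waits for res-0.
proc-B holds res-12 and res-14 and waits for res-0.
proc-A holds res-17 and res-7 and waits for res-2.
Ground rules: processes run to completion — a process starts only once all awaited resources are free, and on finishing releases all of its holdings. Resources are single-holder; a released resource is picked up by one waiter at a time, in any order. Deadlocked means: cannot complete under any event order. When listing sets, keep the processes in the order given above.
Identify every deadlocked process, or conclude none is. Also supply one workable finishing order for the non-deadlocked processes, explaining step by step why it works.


Deadlocked: proc-D, proc-E, proc-G, proc-F, proc-I and proc-B.
Key observation: the waits loop around proc-D -> proc-F -> proc-B -> proc-E -> proc-G -> proc-D with no way out; proc-I is caught in further circular waits.
A valid finishing order for the others: proc-C, proc-A.
Check, step by step:
  proc-C waits on nothing -> runs at once and releases res-2
  proc-A waits on res-2 — all released -> runs and releases res-17 and res-7


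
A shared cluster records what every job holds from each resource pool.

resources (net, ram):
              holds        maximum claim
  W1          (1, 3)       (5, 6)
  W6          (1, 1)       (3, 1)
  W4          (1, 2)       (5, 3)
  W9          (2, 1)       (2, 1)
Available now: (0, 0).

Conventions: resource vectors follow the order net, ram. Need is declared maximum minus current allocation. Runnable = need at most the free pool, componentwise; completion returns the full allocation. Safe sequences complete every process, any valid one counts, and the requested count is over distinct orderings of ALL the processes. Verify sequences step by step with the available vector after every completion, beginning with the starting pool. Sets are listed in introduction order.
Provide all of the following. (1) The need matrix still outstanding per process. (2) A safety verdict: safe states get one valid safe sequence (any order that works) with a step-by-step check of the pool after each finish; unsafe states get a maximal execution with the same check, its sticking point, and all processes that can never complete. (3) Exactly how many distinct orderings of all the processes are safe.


(1) Need matrix, components ordered net, ram:
  W1: (4, 3)
  W6: (2, 0)
  W4: (4, 1)
  W9: (0, 0)
(2) UNSAFE — no complete ordering exists.
Key observation: net is the bottleneck — with W9, W6 done the pool holds (3, 2), short of every remaining need.
A maximal execution: W9, W6 — then nothing else fits. Step-by-step check:
  pool = (0, 0)
  W9: need (0, 0) fits (0, 0); releases (2, 1), pool now (2, 1)
  W6: need (2, 0) fits (2, 1); releases (1, 1), pool now (3, 2)
  blocked: W1 wants (4, 3), pool (3, 2) — not enough net and ram
  blocked: W4 wants (4, 1), pool (3, 2) — not enough net
Processes that can never finish: W1 and W4.
(3) Precisely 0 of the possible complete orderings are safe sequences.


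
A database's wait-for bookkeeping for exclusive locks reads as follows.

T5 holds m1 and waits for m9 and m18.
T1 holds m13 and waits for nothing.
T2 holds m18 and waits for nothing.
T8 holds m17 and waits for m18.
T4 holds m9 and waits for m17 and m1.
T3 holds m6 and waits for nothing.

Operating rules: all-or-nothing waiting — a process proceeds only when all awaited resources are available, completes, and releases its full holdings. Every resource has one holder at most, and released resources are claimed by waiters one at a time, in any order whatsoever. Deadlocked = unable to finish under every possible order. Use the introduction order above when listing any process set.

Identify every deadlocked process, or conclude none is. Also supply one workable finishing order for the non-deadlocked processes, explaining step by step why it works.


The deadlocked set is T5 and T4.
Key observation: nobody on the ring T5 -> T4 -> T5 can start until another member finishes, which never happens; no other process is dragged down with it.
The rest can finish in the order T2, T8, T1, T3.
Verifying each step:
  run T2 (it waits on nothing); releases m18
  run T8 (all its waits — m18 — are resolved); releases m17
  run T1 (it waits on nothing); releases m13
  run T3 (it waits on nothing); releases m6


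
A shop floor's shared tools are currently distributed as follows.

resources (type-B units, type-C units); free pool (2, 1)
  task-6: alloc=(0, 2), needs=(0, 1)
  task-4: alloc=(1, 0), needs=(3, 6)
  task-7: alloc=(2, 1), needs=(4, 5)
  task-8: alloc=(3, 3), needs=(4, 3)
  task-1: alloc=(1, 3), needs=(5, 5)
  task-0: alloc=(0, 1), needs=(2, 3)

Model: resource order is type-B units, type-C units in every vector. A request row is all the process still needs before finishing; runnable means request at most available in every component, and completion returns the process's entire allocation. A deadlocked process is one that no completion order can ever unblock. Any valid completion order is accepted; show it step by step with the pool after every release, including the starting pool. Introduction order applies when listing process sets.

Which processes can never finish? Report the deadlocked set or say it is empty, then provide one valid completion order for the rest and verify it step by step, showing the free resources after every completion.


Deadlocked: task-4, task-7, task-8 and task-1.
Key observation: once task-6, task-0 finish, the pool peaks at (2, 4) — and every remaining process still needs more type-B units than that.
One completion order for the rest: task-6, task-0. Walking it through:
  pool = (2, 1)
  run task-6 (needs (0, 1), free (2, 1)); after release of (0, 2) the pool is (2, 3)
  run task-0 (needs (2, 3), free (2, 3)); after release of (0, 1) the pool is (2, 4)
The blocked processes can never fit:
  task-4 still needs (3, 6) but only (2, 4) is free — short on type-B units and type-C units
  task-7 still needs (4, 5) but only (2, 4) is free — short on type-B units and type-C units
  task-8 still needs (4, 3) but only (2, 4) is free — short on type-B units
  task-1 still needs (5, 5) but only (2, 4) is free — short on type-B units and type-C units


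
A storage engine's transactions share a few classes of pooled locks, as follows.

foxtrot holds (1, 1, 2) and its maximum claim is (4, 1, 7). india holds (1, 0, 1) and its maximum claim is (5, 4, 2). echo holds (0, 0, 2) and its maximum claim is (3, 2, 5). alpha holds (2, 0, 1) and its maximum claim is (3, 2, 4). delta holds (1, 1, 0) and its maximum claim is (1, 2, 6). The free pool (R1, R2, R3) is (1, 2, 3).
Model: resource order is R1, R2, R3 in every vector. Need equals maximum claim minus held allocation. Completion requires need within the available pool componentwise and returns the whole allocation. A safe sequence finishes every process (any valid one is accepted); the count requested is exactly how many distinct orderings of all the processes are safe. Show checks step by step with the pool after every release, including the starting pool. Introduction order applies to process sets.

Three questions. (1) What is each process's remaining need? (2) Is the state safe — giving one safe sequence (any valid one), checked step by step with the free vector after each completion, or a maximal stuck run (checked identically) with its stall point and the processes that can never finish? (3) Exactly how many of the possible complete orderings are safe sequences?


(1) Remaining need (order R1, R2, R3):
  foxtrot: (3, 0, 5)
  india: (4, 4, 1)
  echo: (3, 2, 3)
  alpha: (1, 2, 3)
  delta: (0, 1, 6)
(2) SAFE, for example via the order alpha, echo, delta, foxtrot, india.
Key observation: at alpha the run first touches a limit — (1, 2, 3) against (1, 2, 3), exact on a resource it actually requests.
Step-by-step check:
  pool = (1, 2, 3)
  alpha: need (1, 2, 3) fits (1, 2, 3); releases (2, 0, 1), pool now (3, 2, 4)
  echo: need (3, 2, 3) fits (3, 2, 4); releases (0, 0, 2), pool now (3, 2, 6)
  delta: need (0, 1, 6) fits (3, 2, 6); releases (1, 1, 0), pool now (4, 3, 6)
  foxtrot: need (3, 0, 5) fits (4, 3, 6); releases (1, 1, 2), pool now (5, 4, 8)
  india: need (4, 4, 1) fits (5, 4, 8); releases (1, 0, 1), pool now (6, 4, 9)
(3) The exact count: 2 of the possible complete orderings are safe sequences.


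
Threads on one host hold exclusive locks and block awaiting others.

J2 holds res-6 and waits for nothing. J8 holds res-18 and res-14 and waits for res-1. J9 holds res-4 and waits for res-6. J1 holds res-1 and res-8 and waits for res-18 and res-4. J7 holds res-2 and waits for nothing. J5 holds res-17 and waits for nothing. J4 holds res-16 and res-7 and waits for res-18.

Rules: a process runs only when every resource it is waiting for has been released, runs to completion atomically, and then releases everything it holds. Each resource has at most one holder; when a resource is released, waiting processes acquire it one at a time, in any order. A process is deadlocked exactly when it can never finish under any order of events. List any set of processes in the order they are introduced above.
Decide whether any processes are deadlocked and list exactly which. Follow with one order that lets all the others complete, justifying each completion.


The deadlocked set is J8, J1 and J4.
Key observation: the loop J8 -> J1 -> J8 blocks itself forever; J4 waits into the deadlock from upstream.
The rest can finish in the order J7, J2, J5, J9.
Check, step by step:
  J7 waits on nothing -> runs at once and releases res-2
  J2 waits on nothing -> runs at once and releases res-6
  J5 waits on nothing -> runs at once and releases res-17
  run J9 (all its waits — res-6 — are resolved); releases res-4


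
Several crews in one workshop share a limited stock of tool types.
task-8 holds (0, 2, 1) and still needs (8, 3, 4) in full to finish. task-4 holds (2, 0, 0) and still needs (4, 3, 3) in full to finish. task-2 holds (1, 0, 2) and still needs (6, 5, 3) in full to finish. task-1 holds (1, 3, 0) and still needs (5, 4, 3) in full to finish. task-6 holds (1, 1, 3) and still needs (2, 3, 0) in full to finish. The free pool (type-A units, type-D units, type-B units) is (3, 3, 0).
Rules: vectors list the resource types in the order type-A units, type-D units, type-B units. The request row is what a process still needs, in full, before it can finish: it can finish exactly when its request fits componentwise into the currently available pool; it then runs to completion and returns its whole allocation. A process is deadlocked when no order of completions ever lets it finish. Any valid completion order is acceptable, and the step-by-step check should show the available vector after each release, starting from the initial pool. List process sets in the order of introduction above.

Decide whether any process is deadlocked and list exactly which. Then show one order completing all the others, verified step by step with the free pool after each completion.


The deadlocked set is empty.
Key observation: task-6 can run right away; the returned allocation unlocks the remaining processes in turn.
A valid finishing order for the others: task-6, task-4, task-1, task-2, task-8. Verifying each step:
  pool = (3, 3, 0)
  task-6 needs (2, 3, 0) <= (3, 3, 0) -> finishes; pool += (1, 1, 3) = (4, 4, 3)
  task-4 needs (4, 3, 3) <= (4, 4, 3) -> finishes; pool += (2, 0, 0) = (6, 4, 3)
  task-1 needs (5, 4, 3) <= (6, 4, 3) -> finishes; pool += (1, 3, 0) = (7, 7, 3)
  task-2 needs (6, 5, 3) <= (7, 7, 3) -> finishes; pool += (1, 0, 2) = (8, 7, 5)
  task-8 needs (8, 3, 4) <= (8, 7, 5) -> finishes; pool += (0, 2, 1) = (8, 9, 6)


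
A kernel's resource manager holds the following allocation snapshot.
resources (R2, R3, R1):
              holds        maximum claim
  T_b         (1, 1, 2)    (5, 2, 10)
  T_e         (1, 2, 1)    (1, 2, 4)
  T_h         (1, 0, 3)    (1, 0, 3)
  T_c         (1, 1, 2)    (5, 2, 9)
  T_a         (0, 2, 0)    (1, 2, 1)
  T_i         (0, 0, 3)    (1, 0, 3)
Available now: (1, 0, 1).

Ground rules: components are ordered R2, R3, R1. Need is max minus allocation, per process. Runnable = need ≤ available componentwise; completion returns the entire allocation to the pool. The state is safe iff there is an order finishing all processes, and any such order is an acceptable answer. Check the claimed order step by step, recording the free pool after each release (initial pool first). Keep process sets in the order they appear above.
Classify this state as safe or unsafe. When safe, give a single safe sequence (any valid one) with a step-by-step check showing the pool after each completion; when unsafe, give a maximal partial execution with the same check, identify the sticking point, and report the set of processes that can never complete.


The state is UNSAFE.
Key observation: R2 is the bottleneck — with T_i, T_a, T_e, T_h done the pool holds (3, 4, 8), short of every remaining need.
The run T_i, T_a, T_e, T_h cannot be extended any further. Walking it through:
  pool = (1, 0, 1)
  T_i: need (1, 0, 0) fits (1, 0, 1); releases (0, 0, 3), pool now (1, 0, 4)
  T_a: need (1, 0, 1) fits (1, 0, 4); releases (0, 2, 0), pool now (1, 2, 4)
  T_e: need (0, 0, 3) fits (1, 2, 4); releases (1, 2, 1), pool now (2, 4, 5)
  T_h: need (0, 0, 0) fits (2, 4, 5); releases (1, 0, 3), pool now (3, 4, 8)
  blocked: T_b wants (4, 1, 8), pool (3, 4, 8) — not enough R2
  blocked: T_c wants (4, 1, 7), pool (3, 4, 8) — not enough R2
Permanently blocked: T_b and T_c.


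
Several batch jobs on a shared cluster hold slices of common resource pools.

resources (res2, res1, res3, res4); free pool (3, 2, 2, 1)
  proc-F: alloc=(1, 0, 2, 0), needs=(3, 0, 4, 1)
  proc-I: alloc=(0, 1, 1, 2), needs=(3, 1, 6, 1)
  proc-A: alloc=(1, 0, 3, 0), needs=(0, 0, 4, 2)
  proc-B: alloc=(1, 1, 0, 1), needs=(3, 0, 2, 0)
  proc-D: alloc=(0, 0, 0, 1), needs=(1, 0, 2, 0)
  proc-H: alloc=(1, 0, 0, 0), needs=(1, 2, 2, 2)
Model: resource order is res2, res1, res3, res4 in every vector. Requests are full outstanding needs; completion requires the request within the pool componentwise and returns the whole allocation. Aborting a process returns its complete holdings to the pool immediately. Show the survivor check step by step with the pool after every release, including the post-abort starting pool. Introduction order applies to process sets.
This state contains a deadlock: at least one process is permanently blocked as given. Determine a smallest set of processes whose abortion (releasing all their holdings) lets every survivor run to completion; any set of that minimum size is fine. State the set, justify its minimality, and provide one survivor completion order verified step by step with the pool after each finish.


Abort proc-F.
Key observation: proc-A could never have finished before the abort; with (1, 0, 2, 0) returned by proc-F, it fits at step 3.
Minimality: the empty abort set fails — the state is deadlocked as it stands.
Survivors finish in the order: proc-D, proc-B, proc-A, proc-H, proc-I. Check, step by step (pool after the aborts first):
  pool = (4, 2, 4, 1)
  run proc-D (needs (1, 0, 2, 0), free (4, 2, 4, 1)); after release of (0, 0, 0, 1) the pool is (4, 2, 4, 2)
  run proc-B (needs (3, 0, 2, 0), free (4, 2, 4, 2)); after release of (1, 1, 0, 1) the pool is (5, 3, 4, 3)
  run proc-A (needs (0, 0, 4, 2), free (5, 3, 4, 3)); after release of (1, 0, 3, 0) the pool is (6, 3, 7, 3)
  run proc-H (needs (1, 2, 2, 2), free (6, 3, 7, 3)); after release of (1, 0, 0, 0) the pool is (7, 3, 7, 3)
  run proc-I (needs (3, 1, 6, 1), free (7, 3, 7, 3)); after release of (0, 1, 1, 2) the pool is (7, 4, 8, 5)


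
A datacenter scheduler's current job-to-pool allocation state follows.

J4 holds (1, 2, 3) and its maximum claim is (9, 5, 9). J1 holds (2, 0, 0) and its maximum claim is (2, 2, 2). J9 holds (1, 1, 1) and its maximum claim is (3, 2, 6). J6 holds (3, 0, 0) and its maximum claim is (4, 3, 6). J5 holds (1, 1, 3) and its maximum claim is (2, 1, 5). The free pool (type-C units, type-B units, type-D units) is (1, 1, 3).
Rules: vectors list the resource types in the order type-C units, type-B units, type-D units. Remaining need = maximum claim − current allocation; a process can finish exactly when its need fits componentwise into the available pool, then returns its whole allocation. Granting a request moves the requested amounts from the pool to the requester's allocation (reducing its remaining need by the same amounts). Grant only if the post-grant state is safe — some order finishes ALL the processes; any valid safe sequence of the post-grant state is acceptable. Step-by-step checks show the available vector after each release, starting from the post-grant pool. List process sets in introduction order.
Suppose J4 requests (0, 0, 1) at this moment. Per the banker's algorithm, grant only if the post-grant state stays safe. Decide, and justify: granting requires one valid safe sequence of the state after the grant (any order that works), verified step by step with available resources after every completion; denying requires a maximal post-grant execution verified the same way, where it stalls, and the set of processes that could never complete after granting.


GRANT: granting preserves safety; a valid post-grant sequence is J5, J9, J6, J1, J4.
Key observation: (1, 1, 2) free after granting still covers J5 first, and each release covers the next.
Check on the post-grant state, step by step:
  pool = (1, 1, 2)
  run J5 (needs (1, 0, 2), free (1, 1, 2)); after release of (1, 1, 3) the pool is (2, 2, 5)
  run J9 (needs (2, 1, 5), free (2, 2, 5)); after release of (1, 1, 1) the pool is (3, 3, 6)
  run J6 (needs (1, 3, 6), free (3, 3, 6)); after release of (3, 0, 0) the pool is (6, 3, 6)
  run J1 (needs (0, 2, 2), free (6, 3, 6)); after release of (2, 0, 0) the pool is (8, 3, 6)
  run J4 (needs (8, 3, 5), free (8, 3, 6)); after release of (1, 2, 4) the pool is (9, 5, 10)


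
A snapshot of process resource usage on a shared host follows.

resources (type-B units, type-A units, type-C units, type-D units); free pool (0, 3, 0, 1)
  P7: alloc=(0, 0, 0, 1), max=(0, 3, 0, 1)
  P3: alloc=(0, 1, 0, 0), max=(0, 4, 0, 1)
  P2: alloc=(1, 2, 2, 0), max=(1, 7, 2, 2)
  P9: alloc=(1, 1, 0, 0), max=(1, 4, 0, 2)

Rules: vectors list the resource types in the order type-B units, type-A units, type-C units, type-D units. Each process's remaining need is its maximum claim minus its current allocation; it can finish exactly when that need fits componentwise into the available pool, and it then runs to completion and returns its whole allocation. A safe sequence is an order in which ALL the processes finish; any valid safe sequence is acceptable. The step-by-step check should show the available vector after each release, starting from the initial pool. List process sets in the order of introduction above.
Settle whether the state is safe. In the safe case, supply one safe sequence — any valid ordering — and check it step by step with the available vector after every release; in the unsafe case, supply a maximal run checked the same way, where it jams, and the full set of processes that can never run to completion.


The state is SAFE; one workable sequence: P7, P9, P3, P2.
Key observation: P7 is the earliest step where a requested resource binds exactly: need (0, 3, 0, 0), pool (0, 3, 0, 1) at its turn.
Verifying each step:
  pool = (0, 3, 0, 1)
  run P7 (needs (0, 3, 0, 0), free (0, 3, 0, 1)); after release of (0, 0, 0, 1) the pool is (0, 3, 0, 2)
  run P9 (needs (0, 3, 0, 2), free (0, 3, 0, 2)); after release of (1, 1, 0, 0) the pool is (1, 4, 0, 2)
  run P3 (needs (0, 3, 0, 1), free (1, 4, 0, 2)); after release of (0, 1, 0, 0) the pool is (1, 5, 0, 2)
  run P2 (needs (0, 5, 0, 2), free (1, 5, 0, 2)); after release of (1, 2, 2, 0) the pool is (2, 7, 2, 2)


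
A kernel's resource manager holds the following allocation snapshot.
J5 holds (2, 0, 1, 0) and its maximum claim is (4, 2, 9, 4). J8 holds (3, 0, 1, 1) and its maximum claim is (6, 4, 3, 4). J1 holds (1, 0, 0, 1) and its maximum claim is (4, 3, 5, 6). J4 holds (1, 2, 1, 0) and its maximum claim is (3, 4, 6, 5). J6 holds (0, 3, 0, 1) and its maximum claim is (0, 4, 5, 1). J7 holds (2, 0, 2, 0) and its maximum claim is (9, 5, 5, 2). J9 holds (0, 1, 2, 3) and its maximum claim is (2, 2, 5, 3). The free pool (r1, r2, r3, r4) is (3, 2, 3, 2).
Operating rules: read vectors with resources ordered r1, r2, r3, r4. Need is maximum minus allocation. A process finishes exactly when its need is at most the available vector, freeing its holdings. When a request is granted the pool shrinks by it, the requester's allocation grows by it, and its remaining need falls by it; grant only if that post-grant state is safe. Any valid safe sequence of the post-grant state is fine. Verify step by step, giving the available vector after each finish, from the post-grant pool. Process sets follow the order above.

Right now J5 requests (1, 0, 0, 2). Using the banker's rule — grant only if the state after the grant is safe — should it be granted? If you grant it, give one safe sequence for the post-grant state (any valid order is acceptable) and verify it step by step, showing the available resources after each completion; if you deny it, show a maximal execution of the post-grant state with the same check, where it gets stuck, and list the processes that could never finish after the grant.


DENY — the pretend-granted state is unsafe.
Key observation: after J9, J6 the pool peaks at (2, 6, 5, 4), and each blocked process is short somewhere: J5 on r3; J8 on r1; J1 on r1, r4; J4 on r4; J7 on r1.
On the post-grant state, J9, J6 is a maximal run — nothing extends it. Walking it through:
  pool = (2, 2, 3, 0)
  run J9 (needs (2, 1, 3, 0), free (2, 2, 3, 0)); after release of (0, 1, 2, 3) the pool is (2, 3, 5, 3)
  run J6 (needs (0, 1, 5, 0), free (2, 3, 5, 3)); after release of (0, 3, 0, 1) the pool is (2, 6, 5, 4)
  J5 still needs (1, 2, 8, 2) but only (2, 6, 5, 4) is free — short on r3
  J8 still needs (3, 4, 2, 3) but only (2, 6, 5, 4) is free — short on r1
  J1 still needs (3, 3, 5, 5) but only (2, 6, 5, 4) is free — short on r1 and r4
  J4 still needs (2, 2, 5, 5) but only (2, 6, 5, 4) is free — short on r4
  J7 still needs (7, 5, 3, 2) but only (2, 6, 5, 4) is free — short on r1
Processes that could never finish after the grant: J5, J8, J1, J4 and J7.


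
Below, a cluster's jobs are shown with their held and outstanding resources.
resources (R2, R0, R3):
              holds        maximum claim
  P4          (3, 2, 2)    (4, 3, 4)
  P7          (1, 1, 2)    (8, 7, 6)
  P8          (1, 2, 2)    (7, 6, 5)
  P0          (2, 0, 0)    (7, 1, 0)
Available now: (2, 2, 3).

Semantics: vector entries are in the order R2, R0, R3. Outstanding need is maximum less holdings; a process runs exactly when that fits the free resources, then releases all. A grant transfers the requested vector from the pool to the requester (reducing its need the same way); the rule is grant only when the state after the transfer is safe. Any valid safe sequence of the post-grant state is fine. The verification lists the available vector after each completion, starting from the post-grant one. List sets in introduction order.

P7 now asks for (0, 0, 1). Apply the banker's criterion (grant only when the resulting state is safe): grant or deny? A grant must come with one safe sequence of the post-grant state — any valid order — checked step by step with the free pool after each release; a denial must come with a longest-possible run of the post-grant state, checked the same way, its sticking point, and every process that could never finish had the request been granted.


GRANT. The post-grant state is safe; one safe sequence: P4, P0, P8, P7.
Key observation: the grant leaves (2, 2, 2) free — enough for P4, whose release restarts the cascade.
Verifying the post-grant state step by step:
  pool = (2, 2, 2)
  P4: need (1, 1, 2) fits (2, 2, 2); releases (3, 2, 2), pool now (5, 4, 4)
  P0: need (5, 1, 0) fits (5, 4, 4); releases (2, 0, 0), pool now (7, 4, 4)
  P8: need (6, 4, 3) fits (7, 4, 4); releases (1, 2, 2), pool now (8, 6, 6)
  P7: need (7, 6, 3) fits (8, 6, 6); releases (1, 1, 3), pool now (9, 7, 9)


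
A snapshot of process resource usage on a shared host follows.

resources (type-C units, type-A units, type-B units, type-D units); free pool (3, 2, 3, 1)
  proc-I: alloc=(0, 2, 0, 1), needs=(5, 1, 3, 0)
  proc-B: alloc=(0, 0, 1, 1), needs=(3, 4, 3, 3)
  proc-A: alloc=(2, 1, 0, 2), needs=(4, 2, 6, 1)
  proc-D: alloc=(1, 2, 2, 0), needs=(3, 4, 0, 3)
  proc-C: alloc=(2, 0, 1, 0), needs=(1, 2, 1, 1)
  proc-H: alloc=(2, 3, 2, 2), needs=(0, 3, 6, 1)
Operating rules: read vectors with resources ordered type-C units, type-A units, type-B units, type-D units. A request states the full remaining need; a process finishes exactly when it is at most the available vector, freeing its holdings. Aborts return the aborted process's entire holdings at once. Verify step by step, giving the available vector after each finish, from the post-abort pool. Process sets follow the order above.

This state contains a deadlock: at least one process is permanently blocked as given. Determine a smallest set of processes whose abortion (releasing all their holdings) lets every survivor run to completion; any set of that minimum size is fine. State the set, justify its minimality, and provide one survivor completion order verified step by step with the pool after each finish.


Minimum abort set: proc-H.
Key observation: proc-D was stuck for good until proc-H gave back (2, 3, 2, 2); in the order shown it finishes at step 1.
Why nothing smaller works: aborting no one leaves the state deadlocked as given.
One survivor order: proc-D, proc-I, proc-C, proc-B, proc-A. Check, step by step (post-abort pool first):
  pool = (5, 5, 5, 3)
  proc-D needs (3, 4, 0, 3) <= (5, 5, 5, 3) -> finishes; pool += (1, 2, 2, 0) = (6, 7, 7, 3)
  proc-I needs (5, 1, 3, 0) <= (6, 7, 7, 3) -> finishes; pool += (0, 2, 0, 1) = (6, 9, 7, 4)
  proc-C needs (1, 2, 1, 1) <= (6, 9, 7, 4) -> finishes; pool += (2, 0, 1, 0) = (8, 9, 8, 4)
  proc-B needs (3, 4, 3, 3) <= (8, 9, 8, 4) -> finishes; pool += (0, 0, 1, 1) = (8, 9, 9, 5)
  proc-A needs (4, 2, 6, 1) <= (8, 9, 9, 5) -> finishes; pool += (2, 1, 0, 2) = (10, 10, 9, 7)


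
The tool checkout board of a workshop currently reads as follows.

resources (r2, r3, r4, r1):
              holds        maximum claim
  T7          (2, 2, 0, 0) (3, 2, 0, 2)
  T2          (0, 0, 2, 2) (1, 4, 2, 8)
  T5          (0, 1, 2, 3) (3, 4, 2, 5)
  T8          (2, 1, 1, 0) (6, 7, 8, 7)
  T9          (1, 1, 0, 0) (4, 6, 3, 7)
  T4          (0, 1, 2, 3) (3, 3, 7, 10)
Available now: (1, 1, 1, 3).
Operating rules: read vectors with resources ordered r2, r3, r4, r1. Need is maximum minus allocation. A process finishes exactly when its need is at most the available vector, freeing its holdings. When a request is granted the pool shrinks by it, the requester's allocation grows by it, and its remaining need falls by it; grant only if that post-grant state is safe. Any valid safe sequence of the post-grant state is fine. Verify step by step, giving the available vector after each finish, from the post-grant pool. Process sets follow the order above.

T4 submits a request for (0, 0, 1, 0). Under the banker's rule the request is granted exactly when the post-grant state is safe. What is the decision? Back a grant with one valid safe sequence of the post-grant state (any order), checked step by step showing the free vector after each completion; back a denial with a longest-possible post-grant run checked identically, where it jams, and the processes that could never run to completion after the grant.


GRANT. The post-grant state is safe; one safe sequence: T7, T5, T2, T4, T9, T8.
Key observation: after the grant the pool drops to (1, 1, 0, 3), which still lets T7 finish first and unwind the rest.
Verifying the post-grant state step by step:
  pool = (1, 1, 0, 3)
  T7: need (1, 0, 0, 2) fits (1, 1, 0, 3); releases (2, 2, 0, 0), pool now (3, 3, 0, 3)
  T5: need (3, 3, 0, 2) fits (3, 3, 0, 3); releases (0, 1, 2, 3), pool now (3, 4, 2, 6)
  T2: need (1, 4, 0, 6) fits (3, 4, 2, 6); releases (0, 0, 2, 2), pool now (3, 4, 4, 8)
  T4: need (3, 2, 4, 7) fits (3, 4, 4, 8); releases (0, 1, 3, 3), pool now (3, 5, 7, 11)
  T9: need (3, 5, 3, 7) fits (3, 5, 7, 11); releases (1, 1, 0, 0), pool now (4, 6, 7, 11)
  T8: need (4, 6, 7, 7) fits (4, 6, 7, 11); releases (2, 1, 1, 0), pool now (6, 7, 8, 11)


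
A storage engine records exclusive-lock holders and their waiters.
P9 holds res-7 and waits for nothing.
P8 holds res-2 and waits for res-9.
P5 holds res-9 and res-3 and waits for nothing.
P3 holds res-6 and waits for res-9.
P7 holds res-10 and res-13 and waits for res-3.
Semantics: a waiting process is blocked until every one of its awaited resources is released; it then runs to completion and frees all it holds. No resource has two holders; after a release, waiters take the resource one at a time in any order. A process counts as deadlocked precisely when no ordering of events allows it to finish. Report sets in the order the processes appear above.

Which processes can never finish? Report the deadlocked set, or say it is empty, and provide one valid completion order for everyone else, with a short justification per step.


No process is deadlocked.
Key observation: there is no circular wait here — follow any chain and it reaches a process that is free to run now.
The rest can finish in the order P5, P9, P7, P8, P3.
Step-by-step check:
  run P5 (it waits on nothing); releases res-9 and res-3
  run P9 (it waits on nothing); releases res-7
  run P7 (all its waits — res-3 — are resolved); releases res-10 and res-13
  run P8 (all its waits — res-9 — are resolved); releases res-2
  run P3 (all its waits — res-9 — are resolved); releases res-6


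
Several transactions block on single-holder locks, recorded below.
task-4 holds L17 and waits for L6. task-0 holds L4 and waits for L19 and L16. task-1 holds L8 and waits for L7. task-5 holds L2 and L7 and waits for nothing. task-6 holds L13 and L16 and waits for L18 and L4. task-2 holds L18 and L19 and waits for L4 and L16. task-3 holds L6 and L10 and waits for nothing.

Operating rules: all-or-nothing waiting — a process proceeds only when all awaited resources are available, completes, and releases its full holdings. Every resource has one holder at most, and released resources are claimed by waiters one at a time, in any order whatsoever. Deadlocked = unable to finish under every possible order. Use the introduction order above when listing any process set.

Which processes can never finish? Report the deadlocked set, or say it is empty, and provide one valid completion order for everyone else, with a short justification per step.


Deadlocked set: task-0, task-6 and task-2.
Key observation: along task-0 -> task-6 -> task-0, each member waits on what the next one holds — a deadlock; task-2 is caught in further circular waits.
A valid finishing order for the others: task-5, task-3, task-4, task-1.
Check, step by step:
  task-5 waits on nothing -> runs at once and releases L2 and L7
  task-3 waits on nothing -> runs at once and releases L6 and L10
  run task-4 (all its waits — L6 — are resolved); releases L17
  run task-1 (all its waits — L7 — are resolved); releases L8


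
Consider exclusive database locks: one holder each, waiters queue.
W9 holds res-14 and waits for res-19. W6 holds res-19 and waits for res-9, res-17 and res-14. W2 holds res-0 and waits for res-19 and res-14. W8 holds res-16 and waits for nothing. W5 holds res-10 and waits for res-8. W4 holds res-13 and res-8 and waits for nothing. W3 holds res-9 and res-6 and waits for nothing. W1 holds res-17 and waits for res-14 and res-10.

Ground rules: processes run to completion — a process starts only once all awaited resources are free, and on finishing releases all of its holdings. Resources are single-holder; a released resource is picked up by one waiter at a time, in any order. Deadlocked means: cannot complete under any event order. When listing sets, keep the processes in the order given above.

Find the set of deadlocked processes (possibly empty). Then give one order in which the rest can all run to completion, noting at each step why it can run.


The deadlocked set is W9, W6, W2 and W1.
Key observation: the knot is the closed ring of waits W9 -> W6 -> W9; W1 is caught in further circular waits and W2 waits into the deadlock from upstream.
A valid finishing order for the others: W4, W5, W8, W3.
Walking it through:
  run W4 (it waits on nothing); releases res-13 and res-8
  W5: everything it awaited (res-8) is free; runs, freeing res-10
  run W8 (it waits on nothing); releases res-16
  run W3 (it waits on nothing); releases res-9 and res-6


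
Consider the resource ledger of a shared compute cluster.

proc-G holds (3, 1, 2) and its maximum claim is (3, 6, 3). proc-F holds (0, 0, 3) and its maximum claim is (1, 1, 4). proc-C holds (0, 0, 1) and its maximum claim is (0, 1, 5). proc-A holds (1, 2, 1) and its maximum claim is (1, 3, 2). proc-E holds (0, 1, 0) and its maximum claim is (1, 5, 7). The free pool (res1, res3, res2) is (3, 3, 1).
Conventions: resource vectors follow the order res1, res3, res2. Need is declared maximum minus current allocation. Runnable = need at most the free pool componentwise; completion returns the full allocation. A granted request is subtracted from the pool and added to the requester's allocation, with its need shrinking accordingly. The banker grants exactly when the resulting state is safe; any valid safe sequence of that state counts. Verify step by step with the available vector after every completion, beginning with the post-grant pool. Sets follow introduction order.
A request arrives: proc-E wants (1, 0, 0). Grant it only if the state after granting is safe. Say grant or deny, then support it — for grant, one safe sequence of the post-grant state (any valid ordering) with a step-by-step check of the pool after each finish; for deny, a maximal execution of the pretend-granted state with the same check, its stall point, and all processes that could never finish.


GRANT. The post-grant state is safe; one safe sequence: proc-A, proc-F, proc-G, proc-C, proc-E.
Key observation: (2, 3, 1) free after granting still covers proc-A first, and each release covers the next.
Verifying the post-grant state step by step:
  pool = (2, 3, 1)
  proc-A: need (0, 1, 1) fits (2, 3, 1); releases (1, 2, 1), pool now (3, 5, 2)
  proc-F: need (1, 1, 1) fits (3, 5, 2); releases (0, 0, 3), pool now (3, 5, 5)
  proc-G: need (0, 5, 1) fits (3, 5, 5); releases (3, 1, 2), pool now (6, 6, 7)
  proc-C: need (0, 1, 4) fits (6, 6, 7); releases (0, 0, 1), pool now (6, 6, 8)
  proc-E: need (0, 4, 7) fits (6, 6, 8); releases (1, 1, 0), pool now (7, 7, 8)


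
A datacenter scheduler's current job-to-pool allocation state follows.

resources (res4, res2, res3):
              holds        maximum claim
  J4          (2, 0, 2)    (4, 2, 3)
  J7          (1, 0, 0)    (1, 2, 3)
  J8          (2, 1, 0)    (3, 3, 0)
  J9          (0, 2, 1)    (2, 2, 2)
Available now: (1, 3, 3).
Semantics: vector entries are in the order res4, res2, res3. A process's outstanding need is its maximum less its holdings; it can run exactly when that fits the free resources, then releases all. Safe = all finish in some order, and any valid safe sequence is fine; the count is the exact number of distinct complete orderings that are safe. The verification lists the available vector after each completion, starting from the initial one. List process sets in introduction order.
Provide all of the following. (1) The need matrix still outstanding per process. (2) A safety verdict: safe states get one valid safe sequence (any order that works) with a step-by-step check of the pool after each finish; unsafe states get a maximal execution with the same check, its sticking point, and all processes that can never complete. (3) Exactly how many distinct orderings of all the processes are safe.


(1) Need matrix, components ordered res4, res2, res3:
  J4: (2, 2, 1)
  J7: (0, 2, 3)
  J8: (1, 2, 0)
  J9: (2, 0, 1)
(2) SAFE, for example via the order J7, J9, J8, J4.
Key observation: at J7 the run first touches a limit — (0, 2, 3) against (1, 3, 3), exact on a resource it actually requests.
Verifying each step:
  pool = (1, 3, 3)
  J7: need (0, 2, 3) fits (1, 3, 3); releases (1, 0, 0), pool now (2, 3, 3)
  J9: need (2, 0, 1) fits (2, 3, 3); releases (0, 2, 1), pool now (2, 5, 4)
  J8: need (1, 2, 0) fits (2, 5, 4); releases (2, 1, 0), pool now (4, 6, 4)
  J4: need (2, 2, 1) fits (4, 6, 4); releases (2, 0, 2), pool now (6, 6, 6)
(3) Precisely 12 of the possible complete orderings are safe sequences.
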